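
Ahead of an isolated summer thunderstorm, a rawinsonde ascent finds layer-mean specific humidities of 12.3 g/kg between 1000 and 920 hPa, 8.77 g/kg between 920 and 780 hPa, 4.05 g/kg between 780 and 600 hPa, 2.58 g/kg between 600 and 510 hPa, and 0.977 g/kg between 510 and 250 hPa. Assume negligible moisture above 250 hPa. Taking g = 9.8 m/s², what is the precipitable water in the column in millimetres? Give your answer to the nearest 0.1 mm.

Precipitable water is the column-integrated vapour mass per unit area: PW = (1/g) Σ q̄ Δp, with q in kg/kg and Δp in Pa (1 kg/m² of water = 1 mm).
Layer 1000–920 hPa: Δp = 80 hPa = 8000 Pa, q̄ = 0.0123 kg/kg → 0.0123 × 8000 / 9.8 = 10.04 mm
Layer 920–780 hPa: Δp = 140 hPa = 14000 Pa, q̄ = 0.00877 kg/kg → 0.00877 × 14000 / 9.8 = 12.53 mm
Layer 780–600 hPa: Δp = 180 hPa = 18000 Pa, q̄ = 0.00405 kg/kg → 0.00405 × 18000 / 9.8 = 7.44 mm
Layer 600–510 hPa: Δp = 90 hPa = 9000 Pa, q̄ = 0.00258 kg/kg → 0.00258 × 9000 / 9.8 = 2.37 mm
Layer 510–250 hPa: Δp = 260 hPa = 26000 Pa, q̄ = 0.000977 kg/kg → 0.000977 × 26000 / 9.8 = 2.59 mm
PW = 10.04 + 12.53 + 7.44 + 2.37 + 2.59 = 34.97 ≈ 35.0 mm.

PW ≈ 35.0 mm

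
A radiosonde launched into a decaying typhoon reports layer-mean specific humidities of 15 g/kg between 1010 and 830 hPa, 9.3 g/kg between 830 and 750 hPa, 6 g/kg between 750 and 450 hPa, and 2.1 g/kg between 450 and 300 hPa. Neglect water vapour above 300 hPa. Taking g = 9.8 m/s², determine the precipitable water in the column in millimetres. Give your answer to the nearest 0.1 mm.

PW ≈ 56.7 mm

Precipitable water is the column-integrated vapour mass per unit area: PW = (1/g) Σ q̄ Δp, with q in kg/kg and Δp in Pa (1 kg/m² of water = 1 mm).
Layer 1010–830 hPa: Δp = 180 hPa = 18000 Pa, q̄ = 0.015 kg/kg → 0.015 × 18000 / 9.8 = 27.55 mm
Layer 830–750 hPa: Δp = 80 hPa = 8000 Pa, q̄ = 0.0093 kg/kg → 0.0093 × 8000 / 9.8 = 7.59 mm
Layer 750–450 hPa: Δp = 300 hPa = 30000 Pa, q̄ = 0.006 kg/kg → 0.006 × 30000 / 9.8 = 18.37 mm
Layer 450–300 hPa: Δp = 150 hPa = 15000 Pa, q̄ = 0.0021 kg/kg → 0.0021 × 15000 / 9.8 = 3.21 mm
PW = 27.55 + 7.59 + 18.37 + 3.21 = 56.72 ≈ 56.7 mm.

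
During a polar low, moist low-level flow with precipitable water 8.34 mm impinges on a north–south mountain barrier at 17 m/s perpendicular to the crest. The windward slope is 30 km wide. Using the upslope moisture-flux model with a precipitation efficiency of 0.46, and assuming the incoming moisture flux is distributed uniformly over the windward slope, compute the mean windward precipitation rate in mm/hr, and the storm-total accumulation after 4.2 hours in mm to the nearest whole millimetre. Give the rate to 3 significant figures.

R ≈ 7.83 mm/hr; total ≈ 33 mm

Incoming column moisture flux per unit ridge length: F = V × PW = 17 × 8.34 = 141.78 mm·m/s.
Spread over the 30 km slope with efficiency ε = 0.46: R = ε·F/W = 0.46 × 141.78 / 30000 m = 2.174e-03 mm/s.
R = 2.174e-03 × 3600 = 7.83 mm/hr.
Over 4.2 h: total = 7.83 × 4.2 = 32.886 ≈ 33 mm.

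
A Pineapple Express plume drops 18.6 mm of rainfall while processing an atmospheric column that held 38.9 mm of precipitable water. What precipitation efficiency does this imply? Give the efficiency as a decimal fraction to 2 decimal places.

ε ≈ 0.48

ε = rainfall / PW = 18.6 / 38.9 = 0.48.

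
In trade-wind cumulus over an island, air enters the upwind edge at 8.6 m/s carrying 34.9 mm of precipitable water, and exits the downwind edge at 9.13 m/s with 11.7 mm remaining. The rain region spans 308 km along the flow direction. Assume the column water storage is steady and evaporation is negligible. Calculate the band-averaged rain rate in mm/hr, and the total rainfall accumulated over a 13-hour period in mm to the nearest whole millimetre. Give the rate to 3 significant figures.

Column moisture flux per unit crosswind length is F = V × PW.
Inflow: F_in = 8.6 × 34.9 = 300.14 mm·m/s
Outflow: F_out = 9.13 × 11.7 = 106.821 mm·m/s
Steady-state rate R = (F_in − F_out)/L = (300.14 − 106.821) / 308000 m = 6.277e-04 mm/s.
R = 6.277e-04 × 3600 = 2.26 mm/hr.
Over 13 h: total = 2.26 × 13 = 29.38 ≈ 29 mm.

R ≈ 2.26 mm/hr; total ≈ 29 mm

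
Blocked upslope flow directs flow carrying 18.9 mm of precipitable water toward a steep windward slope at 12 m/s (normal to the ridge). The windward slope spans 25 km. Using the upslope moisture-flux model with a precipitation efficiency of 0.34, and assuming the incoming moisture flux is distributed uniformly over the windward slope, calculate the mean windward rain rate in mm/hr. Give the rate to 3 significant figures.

R ≈ 11.1 mm/hr

Incoming column moisture flux per unit ridge length: F = V × PW = 12 × 18.9 = 226.8 mm·m/s.
Spread over the 25 km slope with efficiency ε = 0.34: R = ε·F/W = 0.34 × 226.8 / 25000 m = 3.084e-03 mm/s.
R = 3.084e-03 × 3600 = 11.1 mm/hr.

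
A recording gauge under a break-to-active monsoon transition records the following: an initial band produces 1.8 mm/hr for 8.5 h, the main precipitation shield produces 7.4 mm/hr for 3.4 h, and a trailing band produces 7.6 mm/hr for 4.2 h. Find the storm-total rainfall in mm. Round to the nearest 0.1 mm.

total ≈ 72.4 mm

Total = Σ Rᵢ Δtᵢ = 1.8 × 8.5 + 7.4 × 3.4 + 7.6 × 4.2
      = 15.3 + 25.16 + 31.92 = 72.4 mm.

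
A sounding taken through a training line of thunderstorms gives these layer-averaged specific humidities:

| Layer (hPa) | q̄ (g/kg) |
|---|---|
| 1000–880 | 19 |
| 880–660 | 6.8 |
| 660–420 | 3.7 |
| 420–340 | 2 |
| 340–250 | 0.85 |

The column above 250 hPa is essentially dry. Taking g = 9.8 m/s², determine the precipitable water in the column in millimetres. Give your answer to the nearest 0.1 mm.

Precipitable water is the column-integrated vapour mass per unit area: PW = (1/g) Σ q̄ Δp, with q in kg/kg and Δp in Pa (1 kg/m² of water = 1 mm).
Layer 1000–880 hPa: Δp = 120 hPa = 12000 Pa, q̄ = 0.019 kg/kg → 0.019 × 12000 / 9.8 = 23.27 mm
Layer 880–660 hPa: Δp = 220 hPa = 22000 Pa, q̄ = 0.0068 kg/kg → 0.0068 × 22000 / 9.8 = 15.27 mm
Layer 660–420 hPa: Δp = 240 hPa = 24000 Pa, q̄ = 0.0037 kg/kg → 0.0037 × 24000 / 9.8 = 9.06 mm
Layer 420–340 hPa: Δp = 80 hPa = 8000 Pa, q̄ = 0.002 kg/kg → 0.002 × 8000 / 9.8 = 1.63 mm
Layer 340–250 hPa: Δp = 90 hPa = 9000 Pa, q̄ = 0.00085 kg/kg → 0.00085 × 9000 / 9.8 = 0.78 mm
PW = 23.27 + 15.27 + 9.06 + 1.63 + 0.78 = 50.01 ≈ 50.0 mm.

PW ≈ 50.0 mm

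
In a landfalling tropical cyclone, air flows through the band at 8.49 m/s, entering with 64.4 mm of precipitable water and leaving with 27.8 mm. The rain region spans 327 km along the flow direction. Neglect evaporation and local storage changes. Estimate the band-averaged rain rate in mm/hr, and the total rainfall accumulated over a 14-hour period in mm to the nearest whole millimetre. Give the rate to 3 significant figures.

R ≈ 3.42 mm/hr; total ≈ 48 mm

Column moisture flux per unit crosswind length is F = V × PW.
Inflow: F_in = 8.49 × 64.4 = 546.756 mm·m/s
Outflow: F_out = 8.49 × 27.8 = 236.022 mm·m/s
Steady-state rate R = (F_in − F_out)/L = (546.756 − 236.022) / 327000 m = 9.503e-04 mm/s.
R = 9.503e-04 × 3600 = 3.42 mm/hr.
Over 14 h: total = 3.42 × 14 = 47.88 ≈ 48 mm.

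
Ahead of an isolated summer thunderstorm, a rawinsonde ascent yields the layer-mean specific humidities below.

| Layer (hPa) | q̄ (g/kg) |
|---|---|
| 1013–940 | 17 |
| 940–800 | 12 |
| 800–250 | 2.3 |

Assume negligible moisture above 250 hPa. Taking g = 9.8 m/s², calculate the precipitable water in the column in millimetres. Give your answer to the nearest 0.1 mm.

Precipitable water is the column-integrated vapour mass per unit area: PW = (1/g) Σ q̄ Δp, with q in kg/kg and Δp in Pa (1 kg/m² of water = 1 mm).
Layer 1013–940 hPa: Δp = 73 hPa = 7300 Pa, q̄ = 0.017 kg/kg → 0.017 × 7300 / 9.8 = 12.66 mm
Layer 940–800 hPa: Δp = 140 hPa = 14000 Pa, q̄ = 0.012 kg/kg → 0.012 × 14000 / 9.8 = 17.14 mm
Layer 800–250 hPa: Δp = 550 hPa = 55000 Pa, q̄ = 0.0023 kg/kg → 0.0023 × 55000 / 9.8 = 12.91 mm
PW = 12.66 + 17.14 + 12.91 = 42.71 ≈ 42.7 mm.

PW ≈ 42.7 mm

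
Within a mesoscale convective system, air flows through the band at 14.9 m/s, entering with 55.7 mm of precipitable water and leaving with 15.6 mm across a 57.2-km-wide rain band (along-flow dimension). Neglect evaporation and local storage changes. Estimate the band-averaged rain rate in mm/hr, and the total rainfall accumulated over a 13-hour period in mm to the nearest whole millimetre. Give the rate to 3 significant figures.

Column moisture flux per unit crosswind length is F = V × PW.
Inflow: F_in = 14.9 × 55.7 = 829.93 mm·m/s
Outflow: F_out = 14.9 × 15.6 = 232.44 mm·m/s
Steady-state rate R = (F_in − F_out)/L = (829.93 − 232.44) / 57200 m = 1.045e-02 mm/s.
R = 1.045e-02 × 3600 = 37.6 mm/hr.
Over 13 h: total = 37.6 × 13 = 488.8 ≈ 489 mm.

R ≈ 37.6 mm/hr; total ≈ 489 mm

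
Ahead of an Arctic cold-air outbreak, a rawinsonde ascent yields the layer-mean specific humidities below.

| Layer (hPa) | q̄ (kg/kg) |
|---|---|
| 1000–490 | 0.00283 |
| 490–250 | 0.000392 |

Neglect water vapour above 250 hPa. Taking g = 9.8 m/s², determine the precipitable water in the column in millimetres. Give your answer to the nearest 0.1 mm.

PW ≈ 15.7 mm

Precipitable water is the column-integrated vapour mass per unit area: PW = (1/g) Σ q̄ Δp, with q in kg/kg and Δp in Pa (1 kg/m² of water = 1 mm).
Layer 1000–490 hPa: Δp = 510 hPa = 51000 Pa, q̄ = 0.00283 kg/kg → 0.00283 × 51000 / 9.8 = 14.73 mm
Layer 490–250 hPa: Δp = 240 hPa = 24000 Pa, q̄ = 0.000392 kg/kg → 0.000392 × 24000 / 9.8 = 0.96 mm
PW = 14.73 + 0.96 = 15.69 ≈ 15.7 mm.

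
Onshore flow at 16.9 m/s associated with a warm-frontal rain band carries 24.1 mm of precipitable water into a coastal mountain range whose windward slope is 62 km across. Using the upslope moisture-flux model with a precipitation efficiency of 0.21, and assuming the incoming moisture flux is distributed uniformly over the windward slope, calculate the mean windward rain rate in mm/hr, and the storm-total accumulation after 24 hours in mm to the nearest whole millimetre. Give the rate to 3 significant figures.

Incoming column moisture flux per unit ridge length: F = V × PW = 16.9 × 24.1 = 407.29 mm·m/s.
Spread over the 62 km slope with efficiency ε = 0.21: R = ε·F/W = 0.21 × 407.29 / 62000 m = 1.380e-03 mm/s.
R = 1.380e-03 × 3600 = 4.97 mm/hr.
Over 24 h: total = 4.97 × 24 = 119.28 ≈ 119 mm.

R ≈ 4.97 mm/hr; total ≈ 119 mm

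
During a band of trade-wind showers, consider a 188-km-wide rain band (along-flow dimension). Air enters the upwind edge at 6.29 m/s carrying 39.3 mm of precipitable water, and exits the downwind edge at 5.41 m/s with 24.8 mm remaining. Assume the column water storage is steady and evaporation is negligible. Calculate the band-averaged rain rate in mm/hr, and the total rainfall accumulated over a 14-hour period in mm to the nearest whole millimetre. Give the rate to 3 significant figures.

Column moisture flux per unit crosswind length is F = V × PW.
Inflow: F_in = 6.29 × 39.3 = 247.197 mm·m/s
Outflow: F_out = 5.41 × 24.8 = 134.168 mm·m/s
Steady-state rate R = (F_in − F_out)/L = (247.197 − 134.168) / 188000 m = 6.012e-04 mm/s.
R = 6.012e-04 × 3600 = 2.16 mm/hr.
Over 14 h: total = 2.16 × 14 = 30.24 ≈ 30 mm.

R ≈ 2.16 mm/hr; total ≈ 30 mm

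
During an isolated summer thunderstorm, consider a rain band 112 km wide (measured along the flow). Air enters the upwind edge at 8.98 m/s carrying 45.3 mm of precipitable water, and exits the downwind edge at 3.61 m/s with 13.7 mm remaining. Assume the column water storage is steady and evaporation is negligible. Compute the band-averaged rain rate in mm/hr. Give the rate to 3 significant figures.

R ≈ 11.5 mm/hr

Column moisture flux per unit crosswind length is F = V × PW.
Inflow: F_in = 8.98 × 45.3 = 406.794 mm·m/s
Outflow: F_out = 3.61 × 13.7 = 49.457 mm·m/s
Steady-state rate R = (F_in − F_out)/L = (406.794 − 49.457) / 112000 m = 3.191e-03 mm/s.
R = 3.191e-03 × 3600 = 11.5 mm/hr.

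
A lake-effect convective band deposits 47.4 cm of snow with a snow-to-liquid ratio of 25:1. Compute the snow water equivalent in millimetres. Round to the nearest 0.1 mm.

SWE ≈ 19.0 mm

SWE = snow depth / ratio = 47.4 cm / 25 = 1.896 cm = 19.0 mm.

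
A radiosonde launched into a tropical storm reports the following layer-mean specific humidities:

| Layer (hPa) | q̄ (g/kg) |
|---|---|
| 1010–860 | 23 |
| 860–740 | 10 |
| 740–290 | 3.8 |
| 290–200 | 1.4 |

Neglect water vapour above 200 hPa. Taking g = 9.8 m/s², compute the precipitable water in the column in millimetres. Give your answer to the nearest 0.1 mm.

Precipitable water is the column-integrated vapour mass per unit area: PW = (1/g) Σ q̄ Δp, with q in kg/kg and Δp in Pa (1 kg/m² of water = 1 mm).
Layer 1010–860 hPa: Δp = 150 hPa = 15000 Pa, q̄ = 0.023 kg/kg → 0.023 × 15000 / 9.8 = 35.20 mm
Layer 860–740 hPa: Δp = 120 hPa = 12000 Pa, q̄ = 0.01 kg/kg → 0.01 × 12000 / 9.8 = 12.24 mm
Layer 740–290 hPa: Δp = 450 hPa = 45000 Pa, q̄ = 0.0038 kg/kg → 0.0038 × 45000 / 9.8 = 17.45 mm
Layer 290–200 hPa: Δp = 90 hPa = 9000 Pa, q̄ = 0.0014 kg/kg → 0.0014 × 9000 / 9.8 = 1.29 mm
PW = 35.20 + 12.24 + 17.45 + 1.29 = 66.18 ≈ 66.2 mm.

PW ≈ 66.2 mm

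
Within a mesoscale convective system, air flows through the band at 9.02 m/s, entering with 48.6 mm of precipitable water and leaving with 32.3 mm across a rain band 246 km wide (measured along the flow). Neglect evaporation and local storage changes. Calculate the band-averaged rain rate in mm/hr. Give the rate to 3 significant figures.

R ≈ 2.15 mm/hr

Column moisture flux per unit crosswind length is F = V × PW.
Inflow: F_in = 9.02 × 48.6 = 438.372 mm·m/s
Outflow: F_out = 9.02 × 32.3 = 291.346 mm·m/s
Steady-state rate R = (F_in − F_out)/L = (438.372 − 291.346) / 246000 m = 5.977e-04 mm/s.
R = 5.977e-04 × 3600 = 2.15 mm/hr.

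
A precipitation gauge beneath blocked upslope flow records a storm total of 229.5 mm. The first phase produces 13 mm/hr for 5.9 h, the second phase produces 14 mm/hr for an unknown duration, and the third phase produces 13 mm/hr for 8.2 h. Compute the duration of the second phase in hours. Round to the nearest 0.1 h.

duration ≈ 3.3 h

Known phases: 13 × 5.9 + 13 × 8.2 = 76.7 + 106.6 = 183.3 mm.
Remaining depth = 229.5 − 183.3 = 46.2 mm.
Duration = 46.2 / 14 = 3.3 h.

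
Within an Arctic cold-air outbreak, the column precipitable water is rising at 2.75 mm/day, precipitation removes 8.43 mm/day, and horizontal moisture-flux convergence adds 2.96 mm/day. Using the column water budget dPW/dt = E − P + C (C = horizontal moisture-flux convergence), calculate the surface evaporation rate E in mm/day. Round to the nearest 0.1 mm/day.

dPW/dt = +2.75 mm/day.
E = dPW/dt + P − C = (+2.75) + 8.43 − (2.96) = 8.2 mm/day.

E ≈ 8.2 mm/day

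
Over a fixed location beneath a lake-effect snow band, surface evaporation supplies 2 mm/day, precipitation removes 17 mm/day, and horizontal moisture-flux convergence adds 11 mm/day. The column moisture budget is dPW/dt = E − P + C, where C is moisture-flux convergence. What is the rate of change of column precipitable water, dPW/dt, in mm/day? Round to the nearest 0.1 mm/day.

dPW/dt ≈ -4.0 mm/day

dPW/dt = E − P + C = 2 − 17 + (11) = -4.0 mm/day.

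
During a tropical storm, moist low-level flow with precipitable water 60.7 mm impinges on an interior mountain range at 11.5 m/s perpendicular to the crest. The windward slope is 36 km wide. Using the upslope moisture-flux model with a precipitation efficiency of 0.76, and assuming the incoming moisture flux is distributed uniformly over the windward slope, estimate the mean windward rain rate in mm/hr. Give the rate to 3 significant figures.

R ≈ 53.1 mm/hr

Incoming column moisture flux per unit ridge length: F = V × PW = 11.5 × 60.7 = 698.05 mm·m/s.
Spread over the 36 km slope with efficiency ε = 0.76: R = ε·F/W = 0.76 × 698.05 / 36000 m = 1.474e-02 mm/s.
R = 1.474e-02 × 3600 = 53.1 mm/hr.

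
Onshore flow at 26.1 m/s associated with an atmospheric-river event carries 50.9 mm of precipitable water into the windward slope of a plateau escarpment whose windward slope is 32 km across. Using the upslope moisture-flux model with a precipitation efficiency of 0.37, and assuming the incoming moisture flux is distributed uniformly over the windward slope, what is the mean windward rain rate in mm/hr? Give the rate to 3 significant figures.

R ≈ 55.3 mm/hr

Incoming column moisture flux per unit ridge length: F = V × PW = 26.1 × 50.9 = 1328.49 mm·m/s.
Spread over the 32 km slope with efficiency ε = 0.37: R = ε·F/W = 0.37 × 1328.49 / 32000 m = 1.536e-02 mm/s.
R = 1.536e-02 × 3600 = 55.3 mm/hr.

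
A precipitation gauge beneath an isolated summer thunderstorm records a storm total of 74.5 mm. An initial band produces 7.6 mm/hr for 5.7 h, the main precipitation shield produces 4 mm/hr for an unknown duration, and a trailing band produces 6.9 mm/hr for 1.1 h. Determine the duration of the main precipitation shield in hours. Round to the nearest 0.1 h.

Known phases: 7.6 × 5.7 + 6.9 × 1.1 = 43.32 + 7.59 = 50.91 mm.
Remaining depth = 74.5 − 50.91 = 23.59 mm.
Duration = 23.59 / 4 = 5.9 h.

duration ≈ 5.9 h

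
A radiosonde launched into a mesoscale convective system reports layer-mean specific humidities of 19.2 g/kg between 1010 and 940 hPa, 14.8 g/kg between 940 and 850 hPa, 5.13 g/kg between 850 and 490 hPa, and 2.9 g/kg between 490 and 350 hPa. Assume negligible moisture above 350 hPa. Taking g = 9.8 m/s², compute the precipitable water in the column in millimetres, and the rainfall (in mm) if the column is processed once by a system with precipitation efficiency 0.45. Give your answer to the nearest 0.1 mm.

Precipitable water is the column-integrated vapour mass per unit area: PW = (1/g) Σ q̄ Δp, with q in kg/kg and Δp in Pa (1 kg/m² of water = 1 mm).
Layer 1010–940 hPa: Δp = 70 hPa = 7000 Pa, q̄ = 0.0192 kg/kg → 0.0192 × 7000 / 9.8 = 13.71 mm
Layer 940–850 hPa: Δp = 90 hPa = 9000 Pa, q̄ = 0.0148 kg/kg → 0.0148 × 9000 / 9.8 = 13.59 mm
Layer 850–490 hPa: Δp = 360 hPa = 36000 Pa, q̄ = 0.00513 kg/kg → 0.00513 × 36000 / 9.8 = 18.84 mm
Layer 490–350 hPa: Δp = 140 hPa = 14000 Pa, q̄ = 0.0029 kg/kg → 0.0029 × 14000 / 9.8 = 4.14 mm
PW = 13.71 + 13.59 + 18.84 + 4.14 = 50.28 ≈ 50.3 mm.
Rainfall = ε × PW = 0.45 × 50.3 = 22.6 mm.

PW ≈ 50.3 mm; rainfall ≈ 22.6 mm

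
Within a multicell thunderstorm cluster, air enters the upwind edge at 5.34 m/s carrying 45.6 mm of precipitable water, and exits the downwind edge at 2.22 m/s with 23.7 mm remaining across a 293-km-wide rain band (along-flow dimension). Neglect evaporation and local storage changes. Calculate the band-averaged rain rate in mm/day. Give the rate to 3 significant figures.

Column moisture flux per unit crosswind length is F = V × PW.
Inflow: F_in = 5.34 × 45.6 = 243.504 mm·m/s
Outflow: F_out = 2.22 × 23.7 = 52.614 mm·m/s
Steady-state rate R = (F_in − F_out)/L = (243.504 − 52.614) / 293000 m = 6.515e-04 mm/s.
R = 6.515e-04 × 3600 × 24 = 56.3 mm/day.

R ≈ 56.3 mm/day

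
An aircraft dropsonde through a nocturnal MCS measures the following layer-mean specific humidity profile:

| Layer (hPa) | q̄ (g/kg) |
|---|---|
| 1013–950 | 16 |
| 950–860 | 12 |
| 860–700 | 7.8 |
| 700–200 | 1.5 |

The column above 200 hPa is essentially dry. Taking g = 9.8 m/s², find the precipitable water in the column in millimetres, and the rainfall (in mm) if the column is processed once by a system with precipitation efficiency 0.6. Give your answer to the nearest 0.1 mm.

PW ≈ 41.7 mm; rainfall ≈ 25.0 mm

Precipitable water is the column-integrated vapour mass per unit area: PW = (1/g) Σ q̄ Δp, with q in kg/kg and Δp in Pa (1 kg/m² of water = 1 mm).
Layer 1013–950 hPa: Δp = 63 hPa = 6300 Pa, q̄ = 0.016 kg/kg → 0.016 × 6300 / 9.8 = 10.29 mm
Layer 950–860 hPa: Δp = 90 hPa = 9000 Pa, q̄ = 0.012 kg/kg → 0.012 × 9000 / 9.8 = 11.02 mm
Layer 860–700 hPa: Δp = 160 hPa = 16000 Pa, q̄ = 0.0078 kg/kg → 0.0078 × 16000 / 9.8 = 12.73 mm
Layer 700–200 hPa: Δp = 500 hPa = 50000 Pa, q̄ = 0.0015 kg/kg → 0.0015 × 50000 / 9.8 = 7.65 mm
PW = 10.29 + 11.02 + 12.73 + 7.65 = 41.69 ≈ 41.7 mm.
Rainfall = ε × PW = 0.6 × 41.7 = 25.0 mm.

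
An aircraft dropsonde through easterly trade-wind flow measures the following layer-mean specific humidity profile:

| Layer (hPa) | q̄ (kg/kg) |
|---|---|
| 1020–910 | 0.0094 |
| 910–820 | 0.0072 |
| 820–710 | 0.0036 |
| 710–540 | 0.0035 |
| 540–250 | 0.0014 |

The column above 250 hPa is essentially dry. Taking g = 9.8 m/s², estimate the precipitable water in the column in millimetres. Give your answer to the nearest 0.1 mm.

Precipitable water is the column-integrated vapour mass per unit area: PW = (1/g) Σ q̄ Δp, with q in kg/kg and Δp in Pa (1 kg/m² of water = 1 mm).
Layer 1020–910 hPa: Δp = 110 hPa = 11000 Pa, q̄ = 0.0094 kg/kg → 0.0094 × 11000 / 9.8 = 10.55 mm
Layer 910–820 hPa: Δp = 90 hPa = 9000 Pa, q̄ = 0.0072 kg/kg → 0.0072 × 9000 / 9.8 = 6.61 mm
Layer 820–710 hPa: Δp = 110 hPa = 11000 Pa, q̄ = 0.0036 kg/kg → 0.0036 × 11000 / 9.8 = 4.04 mm
Layer 710–540 hPa: Δp = 170 hPa = 17000 Pa, q̄ = 0.0035 kg/kg → 0.0035 × 17000 / 9.8 = 6.07 mm
Layer 540–250 hPa: Δp = 290 hPa = 29000 Pa, q̄ = 0.0014 kg/kg → 0.0014 × 29000 / 9.8 = 4.14 mm
PW = 10.55 + 6.61 + 4.04 + 6.07 + 4.14 = 31.41 ≈ 31.4 mm.

PW ≈ 31.4 mm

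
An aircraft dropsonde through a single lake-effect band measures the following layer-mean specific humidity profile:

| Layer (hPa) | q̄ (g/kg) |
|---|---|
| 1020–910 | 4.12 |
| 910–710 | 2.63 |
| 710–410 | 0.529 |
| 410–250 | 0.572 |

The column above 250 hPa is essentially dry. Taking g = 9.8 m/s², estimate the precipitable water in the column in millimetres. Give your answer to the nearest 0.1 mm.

PW ≈ 12.5 mm

Precipitable water is the column-integrated vapour mass per unit area: PW = (1/g) Σ q̄ Δp, with q in kg/kg and Δp in Pa (1 kg/m² of water = 1 mm).
Layer 1020–910 hPa: Δp = 110 hPa = 11000 Pa, q̄ = 0.00412 kg/kg → 0.00412 × 11000 / 9.8 = 4.62 mm
Layer 910–710 hPa: Δp = 200 hPa = 20000 Pa, q̄ = 0.00263 kg/kg → 0.00263 × 20000 / 9.8 = 5.37 mm
Layer 710–410 hPa: Δp = 300 hPa = 30000 Pa, q̄ = 0.000529 kg/kg → 0.000529 × 30000 / 9.8 = 1.62 mm
Layer 410–250 hPa: Δp = 160 hPa = 16000 Pa, q̄ = 0.000572 kg/kg → 0.000572 × 16000 / 9.8 = 0.93 mm
PW = 4.62 + 5.37 + 1.62 + 0.93 = 12.54 ≈ 12.5 mm.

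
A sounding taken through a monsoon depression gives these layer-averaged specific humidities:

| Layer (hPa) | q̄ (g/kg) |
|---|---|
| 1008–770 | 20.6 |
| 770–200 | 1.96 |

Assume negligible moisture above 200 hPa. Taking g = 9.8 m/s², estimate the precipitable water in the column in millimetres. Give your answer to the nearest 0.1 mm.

Precipitable water is the column-integrated vapour mass per unit area: PW = (1/g) Σ q̄ Δp, with q in kg/kg and Δp in Pa (1 kg/m² of water = 1 mm).
Layer 1008–770 hPa: Δp = 238 hPa = 23800 Pa, q̄ = 0.0206 kg/kg → 0.0206 × 23800 / 9.8 = 50.03 mm
Layer 770–200 hPa: Δp = 570 hPa = 57000 Pa, q̄ = 0.00196 kg/kg → 0.00196 × 57000 / 9.8 = 11.40 mm
PW = 50.03 + 11.40 = 61.43 ≈ 61.4 mm.

PW ≈ 61.4 mm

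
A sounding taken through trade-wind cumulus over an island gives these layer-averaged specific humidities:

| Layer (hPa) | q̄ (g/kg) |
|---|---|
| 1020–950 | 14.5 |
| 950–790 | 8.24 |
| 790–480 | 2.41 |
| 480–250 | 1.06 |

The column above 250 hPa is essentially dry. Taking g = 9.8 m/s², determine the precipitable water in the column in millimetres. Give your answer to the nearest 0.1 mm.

PW ≈ 33.9 mm

Precipitable water is the column-integrated vapour mass per unit area: PW = (1/g) Σ q̄ Δp, with q in kg/kg and Δp in Pa (1 kg/m² of water = 1 mm).
Layer 1020–950 hPa: Δp = 70 hPa = 7000 Pa, q̄ = 0.0145 kg/kg → 0.0145 × 7000 / 9.8 = 10.36 mm
Layer 950–790 hPa: Δp = 160 hPa = 16000 Pa, q̄ = 0.00824 kg/kg → 0.00824 × 16000 / 9.8 = 13.45 mm
Layer 790–480 hPa: Δp = 310 hPa = 31000 Pa, q̄ = 0.00241 kg/kg → 0.00241 × 31000 / 9.8 = 7.62 mm
Layer 480–250 hPa: Δp = 230 hPa = 23000 Pa, q̄ = 0.00106 kg/kg → 0.00106 × 23000 / 9.8 = 2.49 mm
PW = 10.36 + 13.45 + 7.62 + 2.49 = 33.92 ≈ 33.9 mm.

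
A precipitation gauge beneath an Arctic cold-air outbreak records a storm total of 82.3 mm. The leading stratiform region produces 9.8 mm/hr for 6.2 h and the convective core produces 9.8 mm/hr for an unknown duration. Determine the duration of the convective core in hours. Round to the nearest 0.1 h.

Known phases: 9.8 × 6.2 = 60.76 mm.
Remaining depth = 82.3 − 60.76 = 21.54 mm.
Duration = 21.54 / 9.8 = 2.2 h.

duration ≈ 2.2 h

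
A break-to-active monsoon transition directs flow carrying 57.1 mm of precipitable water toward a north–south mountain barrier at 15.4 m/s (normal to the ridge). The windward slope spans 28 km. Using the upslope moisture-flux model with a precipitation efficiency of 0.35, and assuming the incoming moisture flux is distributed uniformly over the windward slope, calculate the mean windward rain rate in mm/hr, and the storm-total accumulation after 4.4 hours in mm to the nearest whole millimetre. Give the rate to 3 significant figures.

Incoming column moisture flux per unit ridge length: F = V × PW = 15.4 × 57.1 = 879.34 mm·m/s.
Spread over the 28 km slope with efficiency ε = 0.35: R = ε·F/W = 0.35 × 879.34 / 28000 m = 1.099e-02 mm/s.
R = 1.099e-02 × 3600 = 39.6 mm/hr.
Over 4.4 h: total = 39.6 × 4.4 = 174.24 ≈ 174 mm.

R ≈ 39.6 mm/hr; total ≈ 174 mm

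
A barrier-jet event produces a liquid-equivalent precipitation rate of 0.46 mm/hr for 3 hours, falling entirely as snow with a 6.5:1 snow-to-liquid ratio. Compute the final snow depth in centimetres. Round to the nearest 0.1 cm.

Liquid-equivalent depth = 0.46 × 3 = 1.38 mm.
Snow depth = 1.38 mm × 6.5 = 8.97 mm = 0.9 cm.

snow depth ≈ 0.9 cm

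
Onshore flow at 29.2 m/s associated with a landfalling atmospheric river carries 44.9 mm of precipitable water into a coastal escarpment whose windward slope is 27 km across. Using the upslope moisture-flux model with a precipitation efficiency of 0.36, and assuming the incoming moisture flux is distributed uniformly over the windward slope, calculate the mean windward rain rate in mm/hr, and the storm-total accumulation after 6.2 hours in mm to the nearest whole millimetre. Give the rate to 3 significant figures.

Incoming column moisture flux per unit ridge length: F = V × PW = 29.2 × 44.9 = 1311.08 mm·m/s.
Spread over the 27 km slope with efficiency ε = 0.36: R = ε·F/W = 0.36 × 1311.08 / 27000 m = 1.748e-02 mm/s.
R = 1.748e-02 × 3600 = 62.9 mm/hr.
Over 6.2 h: total = 62.9 × 6.2 = 389.98 ≈ 390 mm.

R ≈ 62.9 mm/hr; total ≈ 390 mm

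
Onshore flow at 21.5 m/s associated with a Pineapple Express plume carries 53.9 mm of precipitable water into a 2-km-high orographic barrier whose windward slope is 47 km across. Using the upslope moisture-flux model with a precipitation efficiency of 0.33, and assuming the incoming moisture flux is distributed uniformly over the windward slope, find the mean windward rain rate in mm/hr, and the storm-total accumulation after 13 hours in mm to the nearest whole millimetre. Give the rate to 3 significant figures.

Incoming column moisture flux per unit ridge length: F = V × PW = 21.5 × 53.9 = 1158.85 mm·m/s.
Spread over the 47 km slope with efficiency ε = 0.33: R = ε·F/W = 0.33 × 1158.85 / 47000 m = 8.137e-03 mm/s.
R = 8.137e-03 × 3600 = 29.3 mm/hr.
Over 13 h: total = 29.3 × 13 = 380.9 ≈ 381 mm.

R ≈ 29.3 mm/hr; total ≈ 381 mm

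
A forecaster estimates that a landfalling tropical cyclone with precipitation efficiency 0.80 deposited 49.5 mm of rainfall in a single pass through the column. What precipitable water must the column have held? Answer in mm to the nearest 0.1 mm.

PW = rainfall / ε = 49.5 / 0.80 = 61.9 mm.

PW ≈ 61.9 mm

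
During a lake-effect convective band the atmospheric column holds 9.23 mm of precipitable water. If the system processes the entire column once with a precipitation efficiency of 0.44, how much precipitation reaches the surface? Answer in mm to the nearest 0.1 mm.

precipitation ≈ 4.1 mm

Precipitation = ε × PW = 0.44 × 9.23 = 4.1 mm.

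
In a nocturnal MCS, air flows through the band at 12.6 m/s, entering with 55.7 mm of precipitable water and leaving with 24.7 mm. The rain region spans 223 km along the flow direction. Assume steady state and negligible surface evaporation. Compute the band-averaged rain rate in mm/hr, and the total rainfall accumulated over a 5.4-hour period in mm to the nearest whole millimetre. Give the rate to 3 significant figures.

R ≈ 6.31 mm/hr; total ≈ 34 mm

Column moisture flux per unit crosswind length is F = V × PW.
Inflow: F_in = 12.6 × 55.7 = 701.82 mm·m/s
Outflow: F_out = 12.6 × 24.7 = 311.22 mm·m/s
Steady-state rate R = (F_in − F_out)/L = (701.82 − 311.22) / 223000 m = 1.752e-03 mm/s.
R = 1.752e-03 × 3600 = 6.31 mm/hr.
Over 5.4 h: total = 6.31 × 5.4 = 34.074 ≈ 34 mm.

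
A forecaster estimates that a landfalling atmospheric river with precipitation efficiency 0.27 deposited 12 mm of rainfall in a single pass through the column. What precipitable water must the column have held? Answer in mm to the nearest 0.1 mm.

PW = rainfall / ε = 12 / 0.27 = 44.4 mm.

PW ≈ 44.4 mm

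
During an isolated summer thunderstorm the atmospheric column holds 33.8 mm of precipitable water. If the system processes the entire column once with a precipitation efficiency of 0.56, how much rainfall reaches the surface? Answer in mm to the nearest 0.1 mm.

Rainfall = ε × PW = 0.56 × 33.8 = 18.9 mm.

rainfall ≈ 18.9 mm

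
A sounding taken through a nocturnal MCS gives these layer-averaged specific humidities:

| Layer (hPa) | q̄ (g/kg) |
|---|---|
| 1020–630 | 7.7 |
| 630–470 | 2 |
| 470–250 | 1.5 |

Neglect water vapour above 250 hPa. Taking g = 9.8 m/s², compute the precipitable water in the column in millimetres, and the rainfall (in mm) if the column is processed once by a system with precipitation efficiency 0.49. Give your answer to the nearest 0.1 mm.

PW ≈ 37.3 mm; rainfall ≈ 18.3 mm

Precipitable water is the column-integrated vapour mass per unit area: PW = (1/g) Σ q̄ Δp, with q in kg/kg and Δp in Pa (1 kg/m² of water = 1 mm).
Layer 1020–630 hPa: Δp = 390 hPa = 39000 Pa, q̄ = 0.0077 kg/kg → 0.0077 × 39000 / 9.8 = 30.64 mm
Layer 630–470 hPa: Δp = 160 hPa = 16000 Pa, q̄ = 0.002 kg/kg → 0.002 × 16000 / 9.8 = 3.27 mm
Layer 470–250 hPa: Δp = 220 hPa = 22000 Pa, q̄ = 0.0015 kg/kg → 0.0015 × 22000 / 9.8 = 3.37 mm
PW = 30.64 + 3.27 + 3.37 = 37.28 ≈ 37.3 mm.
Rainfall = ε × PW = 0.49 × 37.3 = 18.3 mm.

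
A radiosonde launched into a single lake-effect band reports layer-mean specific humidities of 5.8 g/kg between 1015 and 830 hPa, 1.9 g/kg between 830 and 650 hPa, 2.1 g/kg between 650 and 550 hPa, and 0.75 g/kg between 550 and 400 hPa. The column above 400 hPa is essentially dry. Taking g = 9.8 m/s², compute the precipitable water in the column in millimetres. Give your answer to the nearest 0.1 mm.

Precipitable water is the column-integrated vapour mass per unit area: PW = (1/g) Σ q̄ Δp, with q in kg/kg and Δp in Pa (1 kg/m² of water = 1 mm).
Layer 1015–830 hPa: Δp = 185 hPa = 18500 Pa, q̄ = 0.0058 kg/kg → 0.0058 × 18500 / 9.8 = 10.95 mm
Layer 830–650 hPa: Δp = 180 hPa = 18000 Pa, q̄ = 0.0019 kg/kg → 0.0019 × 18000 / 9.8 = 3.49 mm
Layer 650–550 hPa: Δp = 100 hPa = 10000 Pa, q̄ = 0.0021 kg/kg → 0.0021 × 10000 / 9.8 = 2.14 mm
Layer 550–400 hPa: Δp = 150 hPa = 15000 Pa, q̄ = 0.00075 kg/kg → 0.00075 × 15000 / 9.8 = 1.15 mm
PW = 10.95 + 3.49 + 2.14 + 1.15 = 17.73 ≈ 17.7 mm.

PW ≈ 17.7 mm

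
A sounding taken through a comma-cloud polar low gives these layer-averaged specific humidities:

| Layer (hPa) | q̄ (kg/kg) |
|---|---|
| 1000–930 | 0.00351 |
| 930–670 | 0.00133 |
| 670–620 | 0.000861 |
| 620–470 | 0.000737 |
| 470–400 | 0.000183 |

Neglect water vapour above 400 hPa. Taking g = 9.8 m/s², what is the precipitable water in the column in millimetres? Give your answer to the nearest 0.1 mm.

Precipitable water is the column-integrated vapour mass per unit area: PW = (1/g) Σ q̄ Δp, with q in kg/kg and Δp in Pa (1 kg/m² of water = 1 mm).
Layer 1000–930 hPa: Δp = 70 hPa = 7000 Pa, q̄ = 0.00351 kg/kg → 0.00351 × 7000 / 9.8 = 2.51 mm
Layer 930–670 hPa: Δp = 260 hPa = 26000 Pa, q̄ = 0.00133 kg/kg → 0.00133 × 26000 / 9.8 = 3.53 mm
Layer 670–620 hPa: Δp = 50 hPa = 5000 Pa, q̄ = 0.000861 kg/kg → 0.000861 × 5000 / 9.8 = 0.44 mm
Layer 620–470 hPa: Δp = 150 hPa = 15000 Pa, q̄ = 0.000737 kg/kg → 0.000737 × 15000 / 9.8 = 1.13 mm
Layer 470–400 hPa: Δp = 70 hPa = 7000 Pa, q̄ = 0.000183 kg/kg → 0.000183 × 7000 / 9.8 = 0.13 mm
PW = 2.51 + 3.53 + 0.44 + 1.13 + 0.13 = 7.74 ≈ 7.7 mm.

PW ≈ 7.7 mm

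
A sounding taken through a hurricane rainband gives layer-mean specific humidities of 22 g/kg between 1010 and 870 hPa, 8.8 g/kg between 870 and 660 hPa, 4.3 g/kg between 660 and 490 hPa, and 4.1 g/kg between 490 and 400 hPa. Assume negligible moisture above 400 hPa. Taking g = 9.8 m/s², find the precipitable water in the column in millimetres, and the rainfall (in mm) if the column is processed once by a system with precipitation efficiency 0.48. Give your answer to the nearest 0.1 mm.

PW ≈ 61.5 mm; rainfall ≈ 29.5 mm

Precipitable water is the column-integrated vapour mass per unit area: PW = (1/g) Σ q̄ Δp, with q in kg/kg and Δp in Pa (1 kg/m² of water = 1 mm).
Layer 1010–870 hPa: Δp = 140 hPa = 14000 Pa, q̄ = 0.022 kg/kg → 0.022 × 14000 / 9.8 = 31.43 mm
Layer 870–660 hPa: Δp = 210 hPa = 21000 Pa, q̄ = 0.0088 kg/kg → 0.0088 × 21000 / 9.8 = 18.86 mm
Layer 660–490 hPa: Δp = 170 hPa = 17000 Pa, q̄ = 0.0043 kg/kg → 0.0043 × 17000 / 9.8 = 7.46 mm
Layer 490–400 hPa: Δp = 90 hPa = 9000 Pa, q̄ = 0.0041 kg/kg → 0.0041 × 9000 / 9.8 = 3.77 mm
PW = 31.43 + 18.86 + 7.46 + 3.77 = 61.52 ≈ 61.5 mm.
Rainfall = ε × PW = 0.48 × 61.5 = 29.5 mm.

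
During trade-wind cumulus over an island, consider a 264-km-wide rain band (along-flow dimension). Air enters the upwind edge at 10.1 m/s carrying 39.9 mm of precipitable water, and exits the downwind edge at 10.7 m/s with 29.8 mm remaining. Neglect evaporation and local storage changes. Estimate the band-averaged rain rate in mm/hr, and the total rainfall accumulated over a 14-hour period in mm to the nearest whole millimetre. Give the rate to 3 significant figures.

Column moisture flux per unit crosswind length is F = V × PW.
Inflow: F_in = 10.1 × 39.9 = 402.99 mm·m/s
Outflow: F_out = 10.7 × 29.8 = 318.86 mm·m/s
Steady-state rate R = (F_in − F_out)/L = (402.99 − 318.86) / 264000 m = 3.187e-04 mm/s.
R = 3.187e-04 × 3600 = 1.15 mm/hr.
Over 14 h: total = 1.15 × 14 = 16.1 ≈ 16 mm.

R ≈ 1.15 mm/hr; total ≈ 16 mm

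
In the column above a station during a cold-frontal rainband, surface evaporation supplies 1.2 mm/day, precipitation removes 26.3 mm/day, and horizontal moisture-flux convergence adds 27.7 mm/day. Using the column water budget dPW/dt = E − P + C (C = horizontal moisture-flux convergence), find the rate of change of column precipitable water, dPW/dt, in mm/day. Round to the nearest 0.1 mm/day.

dPW/dt ≈ 2.6 mm/day

dPW/dt = E − P + C = 1.2 − 26.3 + (27.7) = 2.6 mm/day.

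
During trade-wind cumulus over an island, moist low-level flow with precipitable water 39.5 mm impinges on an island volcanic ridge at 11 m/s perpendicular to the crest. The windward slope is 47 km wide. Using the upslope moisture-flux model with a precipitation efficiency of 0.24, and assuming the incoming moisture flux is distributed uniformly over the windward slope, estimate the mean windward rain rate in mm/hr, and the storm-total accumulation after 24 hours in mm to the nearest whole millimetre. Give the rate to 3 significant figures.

R ≈ 7.99 mm/hr; total ≈ 192 mm

Incoming column moisture flux per unit ridge length: F = V × PW = 11 × 39.5 = 434.5 mm·m/s.
Spread over the 47 km slope with efficiency ε = 0.24: R = ε·F/W = 0.24 × 434.5 / 47000 m = 2.219e-03 mm/s.
R = 2.219e-03 × 3600 = 7.99 mm/hr.
Over 24 h: total = 7.99 × 24 = 191.76 ≈ 192 mm.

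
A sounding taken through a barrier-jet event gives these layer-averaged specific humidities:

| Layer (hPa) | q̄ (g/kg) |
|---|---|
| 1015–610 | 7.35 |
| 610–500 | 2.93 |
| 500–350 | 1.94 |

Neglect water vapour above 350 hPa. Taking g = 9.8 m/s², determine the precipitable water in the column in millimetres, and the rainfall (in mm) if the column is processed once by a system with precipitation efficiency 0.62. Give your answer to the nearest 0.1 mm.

PW ≈ 36.6 mm; rainfall ≈ 22.7 mm

Precipitable water is the column-integrated vapour mass per unit area: PW = (1/g) Σ q̄ Δp, with q in kg/kg and Δp in Pa (1 kg/m² of water = 1 mm).
Layer 1015–610 hPa: Δp = 405 hPa = 40500 Pa, q̄ = 0.00735 kg/kg → 0.00735 × 40500 / 9.8 = 30.38 mm
Layer 610–500 hPa: Δp = 110 hPa = 11000 Pa, q̄ = 0.00293 kg/kg → 0.00293 × 11000 / 9.8 = 3.29 mm
Layer 500–350 hPa: Δp = 150 hPa = 15000 Pa, q̄ = 0.00194 kg/kg → 0.00194 × 15000 / 9.8 = 2.97 mm
PW = 30.38 + 3.29 + 2.97 = 36.64 ≈ 36.6 mm.
Rainfall = ε × PW = 0.62 × 36.6 = 22.7 mm.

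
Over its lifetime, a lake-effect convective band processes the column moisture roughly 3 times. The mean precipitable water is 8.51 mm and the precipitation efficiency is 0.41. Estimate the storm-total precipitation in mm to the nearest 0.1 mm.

precipitation ≈ 10.5 mm

Each cycle deposits ε × PW = 0.41 × 8.51 = 3.4891 mm.
Over 3 cycles: 3 × 3.4891 = 10.5 mm.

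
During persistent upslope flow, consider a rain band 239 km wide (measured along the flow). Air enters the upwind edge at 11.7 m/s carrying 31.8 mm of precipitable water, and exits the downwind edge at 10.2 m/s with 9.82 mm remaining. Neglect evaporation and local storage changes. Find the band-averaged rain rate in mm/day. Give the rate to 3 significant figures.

Column moisture flux per unit crosswind length is F = V × PW.
Inflow: F_in = 11.7 × 31.8 = 372.06 mm·m/s
Outflow: F_out = 10.2 × 9.82 = 100.164 mm·m/s
Steady-state rate R = (F_in − F_out)/L = (372.06 − 100.164) / 239000 m = 1.138e-03 mm/s.
R = 1.138e-03 × 3600 × 24 = 98.3 mm/day.

R ≈ 98.3 mm/day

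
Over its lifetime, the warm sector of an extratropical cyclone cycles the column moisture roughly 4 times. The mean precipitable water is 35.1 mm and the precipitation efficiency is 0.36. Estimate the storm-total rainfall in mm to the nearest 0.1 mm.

rainfall ≈ 50.5 mm

Each cycle deposits ε × PW = 0.36 × 35.1 = 12.636 mm.
Over 4 cycles: 4 × 12.636 = 50.5 mm.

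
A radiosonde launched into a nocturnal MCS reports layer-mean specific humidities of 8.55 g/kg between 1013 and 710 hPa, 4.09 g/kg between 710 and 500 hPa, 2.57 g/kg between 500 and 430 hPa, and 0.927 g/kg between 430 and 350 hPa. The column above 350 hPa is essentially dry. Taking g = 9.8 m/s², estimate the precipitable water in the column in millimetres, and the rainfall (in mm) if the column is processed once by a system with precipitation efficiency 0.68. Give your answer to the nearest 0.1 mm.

PW ≈ 37.8 mm; rainfall ≈ 25.7 mm

Precipitable water is the column-integrated vapour mass per unit area: PW = (1/g) Σ q̄ Δp, with q in kg/kg and Δp in Pa (1 kg/m² of water = 1 mm).
Layer 1013–710 hPa: Δp = 303 hPa = 30300 Pa, q̄ = 0.00855 kg/kg → 0.00855 × 30300 / 9.8 = 26.44 mm
Layer 710–500 hPa: Δp = 210 hPa = 21000 Pa, q̄ = 0.00409 kg/kg → 0.00409 × 21000 / 9.8 = 8.76 mm
Layer 500–430 hPa: Δp = 70 hPa = 7000 Pa, q̄ = 0.00257 kg/kg → 0.00257 × 7000 / 9.8 = 1.84 mm
Layer 430–350 hPa: Δp = 80 hPa = 8000 Pa, q̄ = 0.000927 kg/kg → 0.000927 × 8000 / 9.8 = 0.76 mm
PW = 26.44 + 8.76 + 1.84 + 0.76 = 37.80 ≈ 37.8 mm.
Rainfall = ε × PW = 0.68 × 37.8 = 25.7 mm.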